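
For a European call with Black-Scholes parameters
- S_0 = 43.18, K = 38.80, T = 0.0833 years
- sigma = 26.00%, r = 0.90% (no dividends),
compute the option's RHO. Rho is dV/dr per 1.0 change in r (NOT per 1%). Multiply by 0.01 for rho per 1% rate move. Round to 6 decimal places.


Answer: Rho = 2.967737

Derivation:
d1 = 1.4728364748; d2 = 1.3977959524
phi(d1) = 0.1348540530; exp(-qT) = 1.0000000000; exp(-rT) = 0.9992505810
N(d2) = 0.9189128249
Rho = K*T*exp(-rT)*N(d2) = 38.8000 * 0.0833 * 0.9992505810 * 0.9189128249 = 2.967737


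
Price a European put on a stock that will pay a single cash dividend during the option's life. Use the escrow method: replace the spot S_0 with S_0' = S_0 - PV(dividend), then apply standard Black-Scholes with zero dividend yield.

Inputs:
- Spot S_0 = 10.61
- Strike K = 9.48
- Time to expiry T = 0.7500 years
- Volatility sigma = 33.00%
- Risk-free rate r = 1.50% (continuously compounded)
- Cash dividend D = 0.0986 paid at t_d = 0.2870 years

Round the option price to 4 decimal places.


PV(D) = D * exp(-r * t_d) = 0.0986 * 0.99570425 = 0.09817644
S_0' = S_0 - PV(D) = 10.6100 - 0.09817644 = 10.51182356
d1 = (ln(S_0'/K) + (r + sigma^2/2)*T) / (sigma*sqrt(T)) = 0.54377249
d2 = d1 - sigma*sqrt(T) = 0.25798411
exp(-rT) = 0.98881304
N(-d1) = 0.29329902; N(-d2) = 0.39820959
P = K * exp(-rT) * N(-d2) - S_0' * N(-d1) = 9.4800 * 0.98881304 * 0.39820959 - 10.51182356 * 0.29329902 = 0.6497

Answer: Price = 0.6497


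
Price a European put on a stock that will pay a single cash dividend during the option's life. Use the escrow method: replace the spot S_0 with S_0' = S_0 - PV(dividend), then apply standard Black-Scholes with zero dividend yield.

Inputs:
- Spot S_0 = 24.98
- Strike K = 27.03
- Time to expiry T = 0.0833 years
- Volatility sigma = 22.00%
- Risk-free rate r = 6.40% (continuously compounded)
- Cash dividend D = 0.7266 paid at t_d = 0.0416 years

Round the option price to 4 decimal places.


Answer: Price = 2.6667

Derivation:
PV(D) = D * exp(-r * t_d) = 0.7266 * 0.99734114 = 0.72466807
S_0' = S_0 - PV(D) = 24.9800 - 0.72466807 = 24.25533193
d1 = (ln(S_0'/K) + (r + sigma^2/2)*T) / (sigma*sqrt(T)) = -1.59008614
d2 = d1 - sigma*sqrt(T) = -1.65358197
exp(-rT) = 0.99468299
N(-d1) = 0.94409231; N(-d2) = 0.95089376
P = K * exp(-rT) * N(-d2) - S_0' * N(-d1) = 27.0300 * 0.99468299 * 0.95089376 - 24.25533193 * 0.94409231 = 2.6667


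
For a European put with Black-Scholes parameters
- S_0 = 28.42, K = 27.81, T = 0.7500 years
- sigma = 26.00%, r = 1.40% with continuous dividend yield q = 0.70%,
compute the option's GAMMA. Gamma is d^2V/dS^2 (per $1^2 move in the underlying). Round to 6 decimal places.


Answer: Gamma = 0.060365

Derivation:
d1 = 0.2322611491; d2 = 0.0070945442
phi(d1) = 0.3883255853; exp(-qT) = 0.9947637572; exp(-rT) = 0.9895549326
Gamma = exp(-qT) * phi(d1) / (S * sigma * sqrt(T)) = 0.9947637572 * 0.3883255853 / (28.4200 * 0.2600 * 0.8660254038) = 0.060365


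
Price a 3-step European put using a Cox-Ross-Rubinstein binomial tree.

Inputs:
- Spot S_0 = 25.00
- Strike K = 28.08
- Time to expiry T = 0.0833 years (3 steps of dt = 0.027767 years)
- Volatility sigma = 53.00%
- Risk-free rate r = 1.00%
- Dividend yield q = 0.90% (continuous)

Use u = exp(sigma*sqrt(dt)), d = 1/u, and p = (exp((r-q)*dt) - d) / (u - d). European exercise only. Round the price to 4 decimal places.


dt = T/N = 0.027767
u = exp(sigma*sqrt(dt)) = 1.092333; d = 1/u = 0.915472
p = (exp((r-q)*dt) - d) / (u - d) = 0.478092
Discount per step: exp(-r*dt) = 0.999722
Stock lattice S(k, i) with i counting down-moves:
  k=0: S(0,0) = 25.0000
  k=1: S(1,0) = 27.3083; S(1,1) = 22.8868
  k=2: S(2,0) = 29.8298; S(2,1) = 25.0000; S(2,2) = 20.9522
  k=3: S(3,0) = 32.5840; S(3,1) = 27.3083; S(3,2) = 22.8868; S(3,3) = 19.1812
Terminal payoffs V(N, i) = max(K - S_T, 0):
  V(3,0) = 0.000000; V(3,1) = 0.771678; V(3,2) = 5.193204; V(3,3) = 8.898835
Backward induction: V(k, i) = exp(-r*dt) * [p * V(k+1, i) + (1-p) * V(k+1, i+1)].
  V(2,0) = exp(-r*dt) * [p*0.000000 + (1-p)*0.771678] = 0.402633
  V(2,1) = exp(-r*dt) * [p*0.771678 + (1-p)*5.193204] = 3.078451
  V(2,2) = exp(-r*dt) * [p*5.193204 + (1-p)*8.898835] = 7.125222
  V(1,0) = exp(-r*dt) * [p*0.402633 + (1-p)*3.078451] = 1.798663
  V(1,1) = exp(-r*dt) * [p*3.078451 + (1-p)*7.125222] = 5.189050
  V(0,0) = exp(-r*dt) * [p*1.798663 + (1-p)*5.189050] = 3.567141

Answer: Price = V(0,0) = 3.5671


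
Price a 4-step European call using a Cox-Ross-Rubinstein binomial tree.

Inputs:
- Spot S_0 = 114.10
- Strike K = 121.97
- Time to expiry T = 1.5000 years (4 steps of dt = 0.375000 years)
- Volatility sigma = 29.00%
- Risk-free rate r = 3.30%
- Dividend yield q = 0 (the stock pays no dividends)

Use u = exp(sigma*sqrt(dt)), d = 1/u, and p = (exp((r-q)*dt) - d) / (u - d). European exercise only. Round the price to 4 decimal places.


dt = T/N = 0.375000
u = exp(sigma*sqrt(dt)) = 1.194333; d = 1/u = 0.837287
p = (exp((r-q)*dt) - d) / (u - d) = 0.490594
Discount per step: exp(-r*dt) = 0.987701
Stock lattice S(k, i) with i counting down-moves:
  k=0: S(0,0) = 114.1000
  k=1: S(1,0) = 136.2734; S(1,1) = 95.5345
  k=2: S(2,0) = 162.7559; S(2,1) = 114.1000; S(2,2) = 79.9898
  k=3: S(3,0) = 194.3847; S(3,1) = 136.2734; S(3,2) = 95.5345; S(3,3) = 66.9745
  k=4: S(4,0) = 232.1601; S(4,1) = 162.7559; S(4,2) = 114.1000; S(4,3) = 79.9898; S(4,4) = 56.0769
Terminal payoffs V(N, i) = max(S_T - K, 0):
  V(4,0) = 110.190114; V(4,1) = 40.785857; V(4,2) = 0.000000; V(4,3) = 0.000000; V(4,4) = 0.000000
Backward induction: V(k, i) = exp(-r*dt) * [p * V(k+1, i) + (1-p) * V(k+1, i+1)].
  V(3,0) = exp(-r*dt) * [p*110.190114 + (1-p)*40.785857] = 73.914796
  V(3,1) = exp(-r*dt) * [p*40.785857 + (1-p)*0.000000] = 19.763210
  V(3,2) = exp(-r*dt) * [p*0.000000 + (1-p)*0.000000] = 0.000000
  V(3,3) = exp(-r*dt) * [p*0.000000 + (1-p)*0.000000] = 0.000000
  V(2,0) = exp(-r*dt) * [p*73.914796 + (1-p)*19.763210] = 45.759860
  V(2,1) = exp(-r*dt) * [p*19.763210 + (1-p)*0.000000] = 9.576469
  V(2,2) = exp(-r*dt) * [p*0.000000 + (1-p)*0.000000] = 0.000000
  V(1,0) = exp(-r*dt) * [p*45.759860 + (1-p)*9.576469] = 26.991728
  V(1,1) = exp(-r*dt) * [p*9.576469 + (1-p)*0.000000] = 4.640377
  V(0,0) = exp(-r*dt) * [p*26.991728 + (1-p)*4.640377] = 15.413885

Answer: Price = V(0,0) = 15.4139


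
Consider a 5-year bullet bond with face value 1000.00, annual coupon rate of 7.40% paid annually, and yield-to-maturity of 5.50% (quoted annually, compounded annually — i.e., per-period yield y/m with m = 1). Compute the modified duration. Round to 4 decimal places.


Answer: Modified duration = 4.1556

Derivation:
Coupon per period c = face * coupon_rate / m = 74.000000
Periods per year m = 1; per-period yield y/m = 0.055000
Number of cashflows N = 5
Cashflows (t years, CF_t, discount factor 1/(1+y/m)^(m*t), PV):
  t = 1.0000: CF_t = 74.000000, DF = 0.947867, PV = 70.142180
  t = 2.0000: CF_t = 74.000000, DF = 0.898452, PV = 66.485479
  t = 3.0000: CF_t = 74.000000, DF = 0.851614, PV = 63.019411
  t = 4.0000: CF_t = 74.000000, DF = 0.807217, PV = 59.734039
  t = 5.0000: CF_t = 1074.000000, DF = 0.765134, PV = 821.754296
Price P = sum_t PV_t = 1081.135405
First compute Macaulay numerator sum_t t * PV_t:
  t * PV_t at t = 1.0000: 70.142180
  t * PV_t at t = 2.0000: 132.970958
  t * PV_t at t = 3.0000: 189.058233
  t * PV_t at t = 4.0000: 238.936156
  t * PV_t at t = 5.0000: 4108.771480
Macaulay duration D = 4739.879007 / 1081.135405 = 4.384168
Modified duration = D / (1 + y/m) = 4.384168 / (1 + 0.055000) = 4.155609


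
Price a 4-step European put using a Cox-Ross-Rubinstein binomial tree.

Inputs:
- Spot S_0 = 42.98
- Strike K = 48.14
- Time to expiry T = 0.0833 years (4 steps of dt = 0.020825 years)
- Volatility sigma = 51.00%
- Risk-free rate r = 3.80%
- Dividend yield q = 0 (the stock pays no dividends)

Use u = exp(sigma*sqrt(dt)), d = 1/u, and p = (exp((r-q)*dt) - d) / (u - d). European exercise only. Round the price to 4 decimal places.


Answer: Price = V(0,0) = 5.9346

Derivation:
dt = T/N = 0.020825
u = exp(sigma*sqrt(dt)) = 1.076373; d = 1/u = 0.929046
p = (exp((r-q)*dt) - d) / (u - d) = 0.486982
Discount per step: exp(-r*dt) = 0.999209
Stock lattice S(k, i) with i counting down-moves:
  k=0: S(0,0) = 42.9800
  k=1: S(1,0) = 46.2625; S(1,1) = 39.9304
  k=2: S(2,0) = 49.7958; S(2,1) = 42.9800; S(2,2) = 37.0971
  k=3: S(3,0) = 53.5988; S(3,1) = 46.2625; S(3,2) = 39.9304; S(3,3) = 34.4649
  k=4: S(4,0) = 57.6924; S(4,1) = 49.7958; S(4,2) = 42.9800; S(4,3) = 37.0971; S(4,4) = 32.0195
Terminal payoffs V(N, i) = max(K - S_T, 0):
  V(4,0) = 0.000000; V(4,1) = 0.000000; V(4,2) = 5.160000; V(4,3) = 11.042855; V(4,4) = 16.120498
Backward induction: V(k, i) = exp(-r*dt) * [p * V(k+1, i) + (1-p) * V(k+1, i+1)].
  V(3,0) = exp(-r*dt) * [p*0.000000 + (1-p)*0.000000] = 0.000000
  V(3,1) = exp(-r*dt) * [p*0.000000 + (1-p)*5.160000] = 2.645077
  V(3,2) = exp(-r*dt) * [p*5.160000 + (1-p)*11.042855] = 8.171539
  V(3,3) = exp(-r*dt) * [p*11.042855 + (1-p)*16.120498] = 13.636979
  V(2,0) = exp(-r*dt) * [p*0.000000 + (1-p)*2.645077] = 1.355897
  V(2,1) = exp(-r*dt) * [p*2.645077 + (1-p)*8.171539] = 5.475914
  V(2,2) = exp(-r*dt) * [p*8.171539 + (1-p)*13.636979] = 10.966724
  V(1,0) = exp(-r*dt) * [p*1.355897 + (1-p)*5.475914] = 3.466794
  V(1,1) = exp(-r*dt) * [p*5.475914 + (1-p)*10.966724] = 8.286236
  V(0,0) = exp(-r*dt) * [p*3.466794 + (1-p)*8.286236] = 5.934554


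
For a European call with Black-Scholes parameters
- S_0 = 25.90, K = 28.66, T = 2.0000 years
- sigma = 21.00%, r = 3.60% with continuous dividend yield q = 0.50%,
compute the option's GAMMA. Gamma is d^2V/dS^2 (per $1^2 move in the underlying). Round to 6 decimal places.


Answer: Gamma = 0.051342

Derivation:
d1 = 0.0162989672; d2 = -0.2806858809
phi(d1) = 0.3988892931; exp(-qT) = 0.9900498337; exp(-rT) = 0.9305308958
Gamma = exp(-qT) * phi(d1) / (S * sigma * sqrt(T)) = 0.9900498337 * 0.3988892931 / (25.9000 * 0.2100 * 1.4142135624) = 0.051342


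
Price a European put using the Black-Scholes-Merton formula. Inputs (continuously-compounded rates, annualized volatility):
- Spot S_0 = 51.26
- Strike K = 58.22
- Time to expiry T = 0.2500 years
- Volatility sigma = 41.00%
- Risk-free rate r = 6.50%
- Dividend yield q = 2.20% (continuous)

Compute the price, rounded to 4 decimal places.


d1 = (ln(S/K) + (r - q + 0.5*sigma^2) * T) / (sigma * sqrt(T)) = -0.46612545
d2 = d1 - sigma * sqrt(T) = -0.67112545
exp(-rT) = 0.98388132; exp(-qT) = 0.99451510
P = K * exp(-rT) * N(-d2) - S_0 * exp(-qT) * N(-d1)
N(-d1) = 0.67943715; N(-d2) = 0.74892969
P = 58.2200 * 0.98388132 * 0.74892969 - 51.2600 * 0.99451510 * 0.67943715 = 8.2629

Answer: Price = 8.2629


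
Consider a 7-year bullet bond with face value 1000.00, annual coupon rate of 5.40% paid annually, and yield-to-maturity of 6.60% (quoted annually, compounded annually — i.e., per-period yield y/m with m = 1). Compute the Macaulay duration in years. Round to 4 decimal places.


Answer: Macaulay duration = 5.9720 years

Derivation:
Coupon per period c = face * coupon_rate / m = 54.000000
Periods per year m = 1; per-period yield y/m = 0.066000
Number of cashflows N = 7
Cashflows (t years, CF_t, discount factor 1/(1+y/m)^(m*t), PV):
  t = 1.0000: CF_t = 54.000000, DF = 0.938086, PV = 50.656660
  t = 2.0000: CF_t = 54.000000, DF = 0.880006, PV = 47.520319
  t = 3.0000: CF_t = 54.000000, DF = 0.825521, PV = 44.578161
  t = 4.0000: CF_t = 54.000000, DF = 0.774410, PV = 41.818162
  t = 5.0000: CF_t = 54.000000, DF = 0.726464, PV = 39.229045
  t = 6.0000: CF_t = 54.000000, DF = 0.681486, PV = 36.800230
  t = 7.0000: CF_t = 1054.000000, DF = 0.639292, PV = 673.814229
Price P = sum_t PV_t = 934.416807
Macaulay numerator sum_t t * PV_t:
  t * PV_t at t = 1.0000: 50.656660
  t * PV_t at t = 2.0000: 95.040639
  t * PV_t at t = 3.0000: 133.734482
  t * PV_t at t = 4.0000: 167.272648
  t * PV_t at t = 5.0000: 196.145225
  t * PV_t at t = 6.0000: 220.801379
  t * PV_t at t = 7.0000: 4716.699606
Macaulay duration D = (sum_t t * PV_t) / P = 5580.350640 / 934.416807 = 5.972014


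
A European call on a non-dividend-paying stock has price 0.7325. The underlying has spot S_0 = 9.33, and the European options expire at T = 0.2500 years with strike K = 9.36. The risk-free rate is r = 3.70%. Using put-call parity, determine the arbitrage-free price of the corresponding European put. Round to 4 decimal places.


Put-call parity: C - P = S_0 * exp(-qT) - K * exp(-rT).
S_0 * exp(-qT) = 9.3300 * 1.00000000 = 9.33000000
K * exp(-rT) = 9.3600 * 0.99079265 = 9.27381920
P = C - S*exp(-qT) + K*exp(-rT)
P = 0.7325 - 9.33000000 + 9.27381920 = 0.6763

Answer: Put price = 0.6763


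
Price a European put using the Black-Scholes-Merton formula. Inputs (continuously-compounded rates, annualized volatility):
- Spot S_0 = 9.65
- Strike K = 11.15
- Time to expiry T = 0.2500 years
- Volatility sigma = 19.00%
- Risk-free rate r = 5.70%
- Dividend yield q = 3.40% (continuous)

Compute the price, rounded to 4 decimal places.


Answer: Price = 1.4551

Derivation:
d1 = (ln(S/K) + (r - q + 0.5*sigma^2) * T) / (sigma * sqrt(T)) = -1.41283245
d2 = d1 - sigma * sqrt(T) = -1.50783245
exp(-rT) = 0.98585105; exp(-qT) = 0.99153602
P = K * exp(-rT) * N(-d2) - S_0 * exp(-qT) * N(-d1)
N(-d1) = 0.92114750; N(-d2) = 0.93420129
P = 11.1500 * 0.98585105 * 0.93420129 - 9.6500 * 0.99153602 * 0.92114750 = 1.4551


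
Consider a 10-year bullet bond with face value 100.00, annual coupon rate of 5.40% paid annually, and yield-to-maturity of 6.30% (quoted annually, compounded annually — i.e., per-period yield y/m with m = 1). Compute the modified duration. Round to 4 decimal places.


Coupon per period c = face * coupon_rate / m = 5.400000
Periods per year m = 1; per-period yield y/m = 0.063000
Number of cashflows N = 10
Cashflows (t years, CF_t, discount factor 1/(1+y/m)^(m*t), PV):
  t = 1.0000: CF_t = 5.400000, DF = 0.940734, PV = 5.079962
  t = 2.0000: CF_t = 5.400000, DF = 0.884980, PV = 4.778892
  t = 3.0000: CF_t = 5.400000, DF = 0.832531, PV = 4.495665
  t = 4.0000: CF_t = 5.400000, DF = 0.783190, PV = 4.229224
  t = 5.0000: CF_t = 5.400000, DF = 0.736773, PV = 3.978574
  t = 6.0000: CF_t = 5.400000, DF = 0.693107, PV = 3.742779
  t = 7.0000: CF_t = 5.400000, DF = 0.652029, PV = 3.520959
  t = 8.0000: CF_t = 5.400000, DF = 0.613386, PV = 3.312285
  t = 9.0000: CF_t = 5.400000, DF = 0.577033, PV = 3.115978
  t = 10.0000: CF_t = 105.400000, DF = 0.542834, PV = 57.214745
Price P = sum_t PV_t = 93.469063
First compute Macaulay numerator sum_t t * PV_t:
  t * PV_t at t = 1.0000: 5.079962
  t * PV_t at t = 2.0000: 9.557784
  t * PV_t at t = 3.0000: 13.486996
  t * PV_t at t = 4.0000: 16.916897
  t * PV_t at t = 5.0000: 19.892870
  t * PV_t at t = 6.0000: 22.456673
  t * PV_t at t = 7.0000: 24.646710
  t * PV_t at t = 8.0000: 26.498277
  t * PV_t at t = 9.0000: 28.043802
  t * PV_t at t = 10.0000: 572.147449
Macaulay duration D = 738.727419 / 93.469063 = 7.903443
Modified duration = D / (1 + y/m) = 7.903443 / (1 + 0.063000) = 7.435036

Answer: Modified duration = 7.4350


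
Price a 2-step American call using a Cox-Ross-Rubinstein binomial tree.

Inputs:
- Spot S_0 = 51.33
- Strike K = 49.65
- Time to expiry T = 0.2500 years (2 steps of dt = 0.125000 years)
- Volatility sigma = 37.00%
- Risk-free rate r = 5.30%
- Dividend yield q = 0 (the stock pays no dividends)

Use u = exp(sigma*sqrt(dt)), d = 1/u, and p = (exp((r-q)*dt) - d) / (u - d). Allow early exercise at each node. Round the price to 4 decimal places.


Answer: Price = V(0,0) = 4.9080

Derivation:
dt = T/N = 0.125000
u = exp(sigma*sqrt(dt)) = 1.139757; d = 1/u = 0.877380
p = (exp((r-q)*dt) - d) / (u - d) = 0.492677
Discount per step: exp(-r*dt) = 0.993397
Stock lattice S(k, i) with i counting down-moves:
  k=0: S(0,0) = 51.3300
  k=1: S(1,0) = 58.5037; S(1,1) = 45.0359
  k=2: S(2,0) = 66.6800; S(2,1) = 51.3300; S(2,2) = 39.5136
Terminal payoffs V(N, i) = max(S_T - K, 0):
  V(2,0) = 17.029989; V(2,1) = 1.680000; V(2,2) = 0.000000
Backward induction: V(k, i) = exp(-r*dt) * [p * V(k+1, i) + (1-p) * V(k+1, i+1)]; then take max(V_cont, immediate exercise) for American.
  V(1,0) = exp(-r*dt) * [p*17.029989 + (1-p)*1.680000] = 9.181552; exercise = 8.853708; V(1,0) = max -> 9.181552
  V(1,1) = exp(-r*dt) * [p*1.680000 + (1-p)*0.000000] = 0.822231; exercise = 0.000000; V(1,1) = max -> 0.822231
  V(0,0) = exp(-r*dt) * [p*9.181552 + (1-p)*0.822231] = 4.908050; exercise = 1.680000; V(0,0) = max -> 4.908050


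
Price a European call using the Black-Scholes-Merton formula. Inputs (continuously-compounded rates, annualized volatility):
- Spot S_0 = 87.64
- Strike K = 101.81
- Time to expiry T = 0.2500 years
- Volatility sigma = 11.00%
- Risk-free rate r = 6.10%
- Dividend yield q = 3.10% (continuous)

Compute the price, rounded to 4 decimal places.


d1 = (ln(S/K) + (r - q + 0.5*sigma^2) * T) / (sigma * sqrt(T)) = -2.56106030
d2 = d1 - sigma * sqrt(T) = -2.61606030
exp(-rT) = 0.98486569; exp(-qT) = 0.99227995
C = S_0 * exp(-qT) * N(d1) - K * exp(-rT) * N(d2)
N(d1) = 0.00521766; N(d2) = 0.00444754
C = 87.6400 * 0.99227995 * 0.00521766 - 101.8100 * 0.98486569 * 0.00444754 = 0.0078

Answer: Price = 0.0078


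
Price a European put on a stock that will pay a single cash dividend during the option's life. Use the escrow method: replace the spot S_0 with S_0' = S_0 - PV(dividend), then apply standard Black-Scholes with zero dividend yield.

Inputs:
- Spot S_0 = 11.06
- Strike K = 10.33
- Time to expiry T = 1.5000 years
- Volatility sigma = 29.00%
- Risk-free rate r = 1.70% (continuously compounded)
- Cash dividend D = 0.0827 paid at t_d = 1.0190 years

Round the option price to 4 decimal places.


PV(D) = D * exp(-r * t_d) = 0.0827 * 0.98282618 = 0.08127973
S_0' = S_0 - PV(D) = 11.0600 - 0.08127973 = 10.97872027
d1 = (ln(S_0'/K) + (r + sigma^2/2)*T) / (sigma*sqrt(T)) = 0.42086625
d2 = d1 - sigma*sqrt(T) = 0.06569023
exp(-rT) = 0.97482238
N(-d1) = 0.33692638; N(-d2) = 0.47381222
P = K * exp(-rT) * N(-d2) - S_0' * N(-d1) = 10.3300 * 0.97482238 * 0.47381222 - 10.97872027 * 0.33692638 = 1.0722

Answer: Price = 1.0722


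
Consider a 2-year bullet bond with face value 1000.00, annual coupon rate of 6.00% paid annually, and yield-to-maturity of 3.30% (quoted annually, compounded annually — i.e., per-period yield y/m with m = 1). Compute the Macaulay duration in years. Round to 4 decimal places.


Answer: Macaulay duration = 1.9448 years

Derivation:
Coupon per period c = face * coupon_rate / m = 60.000000
Periods per year m = 1; per-period yield y/m = 0.033000
Number of cashflows N = 2
Cashflows (t years, CF_t, discount factor 1/(1+y/m)^(m*t), PV):
  t = 1.0000: CF_t = 60.000000, DF = 0.968054, PV = 58.083253
  t = 2.0000: CF_t = 1060.000000, DF = 0.937129, PV = 993.356693
Price P = sum_t PV_t = 1051.439945
Macaulay numerator sum_t t * PV_t:
  t * PV_t at t = 1.0000: 58.083253
  t * PV_t at t = 2.0000: 1986.713386
Macaulay duration D = (sum_t t * PV_t) / P = 2044.796638 / 1051.439945 = 1.944758


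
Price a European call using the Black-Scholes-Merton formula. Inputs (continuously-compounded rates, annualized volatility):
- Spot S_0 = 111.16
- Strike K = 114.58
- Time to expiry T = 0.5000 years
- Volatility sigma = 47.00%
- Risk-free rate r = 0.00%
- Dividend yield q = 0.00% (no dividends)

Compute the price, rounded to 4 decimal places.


d1 = (ln(S/K) + (r - q + 0.5*sigma^2) * T) / (sigma * sqrt(T)) = 0.07499044
d2 = d1 - sigma * sqrt(T) = -0.25734975
exp(-rT) = 1.00000000; exp(-qT) = 1.00000000
C = S_0 * exp(-qT) * N(d1) - K * exp(-rT) * N(d2)
N(d1) = 0.52988884; N(d2) = 0.39845440
C = 111.1600 * 1.00000000 * 0.52988884 - 114.5800 * 1.00000000 * 0.39845440 = 13.2475

Answer: Price = 13.2475


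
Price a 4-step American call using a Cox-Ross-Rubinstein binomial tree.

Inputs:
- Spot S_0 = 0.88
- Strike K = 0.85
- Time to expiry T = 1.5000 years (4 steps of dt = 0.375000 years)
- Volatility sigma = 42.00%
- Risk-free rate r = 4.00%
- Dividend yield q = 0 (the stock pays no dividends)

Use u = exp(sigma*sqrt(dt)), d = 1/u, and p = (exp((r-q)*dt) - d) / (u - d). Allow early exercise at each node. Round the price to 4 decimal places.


dt = T/N = 0.375000
u = exp(sigma*sqrt(dt)) = 1.293299; d = 1/u = 0.773216
p = (exp((r-q)*dt) - d) / (u - d) = 0.465112
Discount per step: exp(-r*dt) = 0.985112
Stock lattice S(k, i) with i counting down-moves:
  k=0: S(0,0) = 0.8800
  k=1: S(1,0) = 1.1381; S(1,1) = 0.6804
  k=2: S(2,0) = 1.4719; S(2,1) = 0.8800; S(2,2) = 0.5261
  k=3: S(3,0) = 1.9036; S(3,1) = 1.1381; S(3,2) = 0.6804; S(3,3) = 0.4068
  k=4: S(4,0) = 2.4619; S(4,1) = 1.4719; S(4,2) = 0.8800; S(4,3) = 0.5261; S(4,4) = 0.3145
Terminal payoffs V(N, i) = max(S_T - K, 0):
  V(4,0) = 1.611947; V(4,1) = 0.621908; V(4,2) = 0.030000; V(4,3) = 0.000000; V(4,4) = 0.000000
Backward induction: V(k, i) = exp(-r*dt) * [p * V(k+1, i) + (1-p) * V(k+1, i+1)]; then take max(V_cont, immediate exercise) for American.
  V(3,0) = exp(-r*dt) * [p*1.611947 + (1-p)*0.621908] = 1.066272; exercise = 1.053617; V(3,0) = max -> 1.066272
  V(3,1) = exp(-r*dt) * [p*0.621908 + (1-p)*0.030000] = 0.300758; exercise = 0.288103; V(3,1) = max -> 0.300758
  V(3,2) = exp(-r*dt) * [p*0.030000 + (1-p)*0.000000] = 0.013746; exercise = 0.000000; V(3,2) = max -> 0.013746
  V(3,3) = exp(-r*dt) * [p*0.000000 + (1-p)*0.000000] = 0.000000; exercise = 0.000000; V(3,3) = max -> 0.000000
  V(2,0) = exp(-r*dt) * [p*1.066272 + (1-p)*0.300758] = 0.647029; exercise = 0.621908; V(2,0) = max -> 0.647029
  V(2,1) = exp(-r*dt) * [p*0.300758 + (1-p)*0.013746] = 0.145046; exercise = 0.030000; V(2,1) = max -> 0.145046
  V(2,2) = exp(-r*dt) * [p*0.013746 + (1-p)*0.000000] = 0.006298; exercise = 0.000000; V(2,2) = max -> 0.006298
  V(1,0) = exp(-r*dt) * [p*0.647029 + (1-p)*0.145046] = 0.372889; exercise = 0.288103; V(1,0) = max -> 0.372889
  V(1,1) = exp(-r*dt) * [p*0.145046 + (1-p)*0.006298] = 0.069777; exercise = 0.000000; V(1,1) = max -> 0.069777
  V(0,0) = exp(-r*dt) * [p*0.372889 + (1-p)*0.069777] = 0.207620; exercise = 0.030000; V(0,0) = max -> 0.207620

Answer: Price = V(0,0) = 0.2076


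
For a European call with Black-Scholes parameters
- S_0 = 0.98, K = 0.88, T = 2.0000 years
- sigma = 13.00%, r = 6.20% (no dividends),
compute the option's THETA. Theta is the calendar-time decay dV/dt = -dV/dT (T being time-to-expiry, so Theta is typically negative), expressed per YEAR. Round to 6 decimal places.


Answer: Theta = -0.049552

Derivation:
d1 = 1.3518285999; d2 = 1.1679808368
phi(d1) = 0.1599876243; exp(-qT) = 1.0000000000; exp(-rT) = 0.8833798409
Theta = -S*exp(-qT)*phi(d1)*sigma/(2*sqrt(T)) - r*K*exp(-rT)*N(d2) + q*S*exp(-qT)*N(d1)
N(d1) = 0.9117849236; N(d2) = 0.8785927526; sqrt(T) = 1.4142135624
Term 1 = -0.9800 * 1.0000000000 * 0.1599876243 * 0.1300 / (2 * 1.4142135624) = -0.0072062749
Term 2 = -0.0620 * 0.8800 * 0.8833798409 * 0.8785927526 = -0.0423457142
Term 3 = 0 (no dividend yield, q = 0)
Theta = -0.0072062749 + (-0.0423457142) + (0.0000000000) = -0.049552


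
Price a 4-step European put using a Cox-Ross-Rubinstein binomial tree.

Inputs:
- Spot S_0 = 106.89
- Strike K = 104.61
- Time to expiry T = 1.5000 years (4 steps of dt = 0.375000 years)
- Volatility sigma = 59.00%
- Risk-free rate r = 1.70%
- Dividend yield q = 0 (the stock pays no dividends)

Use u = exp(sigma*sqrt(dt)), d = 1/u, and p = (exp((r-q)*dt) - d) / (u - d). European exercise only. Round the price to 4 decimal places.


dt = T/N = 0.375000
u = exp(sigma*sqrt(dt)) = 1.435194; d = 1/u = 0.696770
p = (exp((r-q)*dt) - d) / (u - d) = 0.419306
Discount per step: exp(-r*dt) = 0.993645
Stock lattice S(k, i) with i counting down-moves:
  k=0: S(0,0) = 106.8900
  k=1: S(1,0) = 153.4078; S(1,1) = 74.4778
  k=2: S(2,0) = 220.1699; S(2,1) = 106.8900; S(2,2) = 51.8939
  k=3: S(3,0) = 315.9865; S(3,1) = 153.4078; S(3,2) = 74.4778; S(3,3) = 36.1581
  k=4: S(4,0) = 453.5018; S(4,1) = 220.1699; S(4,2) = 106.8900; S(4,3) = 51.8939; S(4,4) = 25.1939
Terminal payoffs V(N, i) = max(K - S_T, 0):
  V(4,0) = 0.000000; V(4,1) = 0.000000; V(4,2) = 0.000000; V(4,3) = 52.716124; V(4,4) = 79.416115
Backward induction: V(k, i) = exp(-r*dt) * [p * V(k+1, i) + (1-p) * V(k+1, i+1)].
  V(3,0) = exp(-r*dt) * [p*0.000000 + (1-p)*0.000000] = 0.000000
  V(3,1) = exp(-r*dt) * [p*0.000000 + (1-p)*0.000000] = 0.000000
  V(3,2) = exp(-r*dt) * [p*0.000000 + (1-p)*52.716124] = 30.417416
  V(3,3) = exp(-r*dt) * [p*52.716124 + (1-p)*79.416115] = 67.787130
  V(2,0) = exp(-r*dt) * [p*0.000000 + (1-p)*0.000000] = 0.000000
  V(2,1) = exp(-r*dt) * [p*0.000000 + (1-p)*30.417416] = 17.550972
  V(2,2) = exp(-r*dt) * [p*30.417416 + (1-p)*67.787130] = 51.786598
  V(1,0) = exp(-r*dt) * [p*0.000000 + (1-p)*17.550972] = 10.126982
  V(1,1) = exp(-r*dt) * [p*17.550972 + (1-p)*51.786598] = 37.193535
  V(0,0) = exp(-r*dt) * [p*10.126982 + (1-p)*37.193535] = 25.680138

Answer: Price = V(0,0) = 25.6801


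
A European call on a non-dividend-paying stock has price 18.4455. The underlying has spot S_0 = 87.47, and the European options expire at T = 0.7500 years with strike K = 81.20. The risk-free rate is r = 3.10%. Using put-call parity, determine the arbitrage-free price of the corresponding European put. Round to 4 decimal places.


Answer: Put price = 10.3094

Derivation:
Put-call parity: C - P = S_0 * exp(-qT) - K * exp(-rT).
S_0 * exp(-qT) = 87.4700 * 1.00000000 = 87.47000000
K * exp(-rT) = 81.2000 * 0.97701820 = 79.33387773
P = C - S*exp(-qT) + K*exp(-rT)
P = 18.4455 - 87.47000000 + 79.33387773 = 10.3094


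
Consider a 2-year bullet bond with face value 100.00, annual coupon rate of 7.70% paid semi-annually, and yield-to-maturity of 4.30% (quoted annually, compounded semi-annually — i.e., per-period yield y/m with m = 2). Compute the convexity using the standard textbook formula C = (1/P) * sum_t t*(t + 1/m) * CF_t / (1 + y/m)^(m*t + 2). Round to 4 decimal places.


Answer: Convexity = 4.4578

Derivation:
Coupon per period c = face * coupon_rate / m = 3.850000
Periods per year m = 2; per-period yield y/m = 0.021500
Number of cashflows N = 4
Cashflows (t years, CF_t, discount factor 1/(1+y/m)^(m*t), PV):
  t = 0.5000: CF_t = 3.850000, DF = 0.978953, PV = 3.768967
  t = 1.0000: CF_t = 3.850000, DF = 0.958348, PV = 3.689640
  t = 1.5000: CF_t = 3.850000, DF = 0.938177, PV = 3.611982
  t = 2.0000: CF_t = 103.850000, DF = 0.918431, PV = 95.379055
Price P = sum_t PV_t = 106.449645
Convexity numerator sum_t t*(t + 1/m) * CF_t / (1+y/m)^(m*t + 2):
  t = 0.5000: term = 1.805991
  t = 1.0000: term = 5.303939
  t = 1.5000: term = 10.384609
  t = 2.0000: term = 457.031653
Convexity = (1/P) * sum = 474.526192 / 106.449645 = 4.457753


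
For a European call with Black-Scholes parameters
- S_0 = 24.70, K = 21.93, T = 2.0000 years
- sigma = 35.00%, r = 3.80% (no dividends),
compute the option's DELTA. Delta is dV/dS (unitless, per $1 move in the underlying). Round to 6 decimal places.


d1 = 0.6413411659; d2 = 0.1463664190
phi(d1) = 0.3247830758; exp(-qT) = 1.0000000000; exp(-rT) = 0.9268162066
N(d1) = 0.7393494755
Delta = exp(-qT) * N(d1) = 1.0000000000 * 0.7393494755 = 0.739349

Answer: Delta = 0.739349


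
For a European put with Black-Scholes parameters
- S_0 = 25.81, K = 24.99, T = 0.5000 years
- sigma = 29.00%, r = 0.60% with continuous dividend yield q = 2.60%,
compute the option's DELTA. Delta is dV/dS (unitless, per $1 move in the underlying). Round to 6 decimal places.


Answer: Delta = -0.410983

Derivation:
d1 = 0.2112116685; d2 = 0.0061507019
phi(d1) = 0.3901423066; exp(-qT) = 0.9870841350; exp(-rT) = 0.9970044955
N(-d1) = 0.4163610530
Delta = -exp(-qT) * N(-d1) = -0.9870841350 * 0.4163610530 = -0.410983


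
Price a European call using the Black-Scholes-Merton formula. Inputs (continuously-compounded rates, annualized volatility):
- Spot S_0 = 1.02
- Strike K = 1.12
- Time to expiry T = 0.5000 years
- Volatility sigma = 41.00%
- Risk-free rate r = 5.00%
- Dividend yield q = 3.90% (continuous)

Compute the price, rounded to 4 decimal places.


Answer: Price = 0.0800

Derivation:
d1 = (ln(S/K) + (r - q + 0.5*sigma^2) * T) / (sigma * sqrt(T)) = -0.15867151
d2 = d1 - sigma * sqrt(T) = -0.44858529
exp(-rT) = 0.97530991; exp(-qT) = 0.98068890
C = S_0 * exp(-qT) * N(d1) - K * exp(-rT) * N(d2)
N(d1) = 0.43696384; N(d2) = 0.32686542
C = 1.0200 * 0.98068890 * 0.43696384 - 1.1200 * 0.97530991 * 0.32686542 = 0.0800


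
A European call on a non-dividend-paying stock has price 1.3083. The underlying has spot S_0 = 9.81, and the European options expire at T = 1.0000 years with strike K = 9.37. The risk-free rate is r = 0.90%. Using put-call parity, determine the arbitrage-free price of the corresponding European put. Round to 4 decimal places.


Answer: Put price = 0.7843

Derivation:
Put-call parity: C - P = S_0 * exp(-qT) - K * exp(-rT).
S_0 * exp(-qT) = 9.8100 * 1.00000000 = 9.81000000
K * exp(-rT) = 9.3700 * 0.99104038 = 9.28604835
P = C - S*exp(-qT) + K*exp(-rT)
P = 1.3083 - 9.81000000 + 9.28604835 = 0.7843


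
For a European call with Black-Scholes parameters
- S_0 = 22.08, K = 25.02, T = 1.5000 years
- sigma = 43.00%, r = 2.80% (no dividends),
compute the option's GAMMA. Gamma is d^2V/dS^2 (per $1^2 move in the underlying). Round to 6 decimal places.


Answer: Gamma = 0.034117

Derivation:
d1 = 0.1057110839; d2 = -0.4209292108
phi(d1) = 0.3967194394; exp(-qT) = 1.0000000000; exp(-rT) = 0.9588697806
Gamma = exp(-qT) * phi(d1) / (S * sigma * sqrt(T)) = 1.0000000000 * 0.3967194394 / (22.0800 * 0.4300 * 1.2247448714) = 0.034117


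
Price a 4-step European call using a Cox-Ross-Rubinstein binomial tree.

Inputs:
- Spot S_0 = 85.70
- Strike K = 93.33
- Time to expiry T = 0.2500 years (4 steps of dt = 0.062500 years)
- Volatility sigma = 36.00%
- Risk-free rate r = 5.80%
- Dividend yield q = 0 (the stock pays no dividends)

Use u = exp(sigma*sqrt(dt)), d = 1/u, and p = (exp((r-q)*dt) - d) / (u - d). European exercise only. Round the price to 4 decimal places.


Answer: Price = V(0,0) = 4.0470

Derivation:
dt = T/N = 0.062500
u = exp(sigma*sqrt(dt)) = 1.094174; d = 1/u = 0.913931
p = (exp((r-q)*dt) - d) / (u - d) = 0.497663
Discount per step: exp(-r*dt) = 0.996382
Stock lattice S(k, i) with i counting down-moves:
  k=0: S(0,0) = 85.7000
  k=1: S(1,0) = 93.7707; S(1,1) = 78.3239
  k=2: S(2,0) = 102.6015; S(2,1) = 85.7000; S(2,2) = 71.5827
  k=3: S(3,0) = 112.2640; S(3,1) = 93.7707; S(3,2) = 78.3239; S(3,3) = 65.4216
  k=4: S(4,0) = 122.8363; S(4,1) = 102.6015; S(4,2) = 85.7000; S(4,3) = 71.5827; S(4,4) = 59.7909
Terminal payoffs V(N, i) = max(S_T - K, 0):
  V(4,0) = 29.506331; V(4,1) = 9.271528; V(4,2) = 0.000000; V(4,3) = 0.000000; V(4,4) = 0.000000
Backward induction: V(k, i) = exp(-r*dt) * [p * V(k+1, i) + (1-p) * V(k+1, i+1)].
  V(3,0) = exp(-r*dt) * [p*29.506331 + (1-p)*9.271528] = 19.271662
  V(3,1) = exp(-r*dt) * [p*9.271528 + (1-p)*0.000000] = 4.597404
  V(3,2) = exp(-r*dt) * [p*0.000000 + (1-p)*0.000000] = 0.000000
  V(3,3) = exp(-r*dt) * [p*0.000000 + (1-p)*0.000000] = 0.000000
  V(2,0) = exp(-r*dt) * [p*19.271662 + (1-p)*4.597404] = 11.857185
  V(2,1) = exp(-r*dt) * [p*4.597404 + (1-p)*0.000000] = 2.279681
  V(2,2) = exp(-r*dt) * [p*0.000000 + (1-p)*0.000000] = 0.000000
  V(1,0) = exp(-r*dt) * [p*11.857185 + (1-p)*2.279681] = 7.020559
  V(1,1) = exp(-r*dt) * [p*2.279681 + (1-p)*0.000000] = 1.130409
  V(0,0) = exp(-r*dt) * [p*7.020559 + (1-p)*1.130409] = 4.047024


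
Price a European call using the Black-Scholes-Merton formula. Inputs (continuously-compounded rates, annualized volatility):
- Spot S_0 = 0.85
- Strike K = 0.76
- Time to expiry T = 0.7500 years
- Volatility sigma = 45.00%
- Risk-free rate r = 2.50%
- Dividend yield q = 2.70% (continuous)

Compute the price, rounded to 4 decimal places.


d1 = (ln(S/K) + (r - q + 0.5*sigma^2) * T) / (sigma * sqrt(T)) = 0.47818822
d2 = d1 - sigma * sqrt(T) = 0.08847679
exp(-rT) = 0.98142469; exp(-qT) = 0.97995365
C = S_0 * exp(-qT) * N(d1) - K * exp(-rT) * N(d2)
N(d1) = 0.68374188; N(d2) = 0.53525113
C = 0.8500 * 0.97995365 * 0.68374188 - 0.7600 * 0.98142469 * 0.53525113 = 0.1703

Answer: Price = 0.1703


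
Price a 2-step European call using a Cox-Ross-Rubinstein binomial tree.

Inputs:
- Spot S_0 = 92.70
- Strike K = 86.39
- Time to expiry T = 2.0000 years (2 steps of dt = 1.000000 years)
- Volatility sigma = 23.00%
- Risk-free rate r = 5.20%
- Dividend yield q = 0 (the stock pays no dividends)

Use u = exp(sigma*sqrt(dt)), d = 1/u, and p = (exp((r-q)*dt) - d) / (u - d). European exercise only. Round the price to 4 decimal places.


dt = T/N = 1.000000
u = exp(sigma*sqrt(dt)) = 1.258600; d = 1/u = 0.794534
p = (exp((r-q)*dt) - d) / (u - d) = 0.557770
Discount per step: exp(-r*dt) = 0.949329
Stock lattice S(k, i) with i counting down-moves:
  k=0: S(0,0) = 92.7000
  k=1: S(1,0) = 116.6722; S(1,1) = 73.6533
  k=2: S(2,0) = 146.8437; S(2,1) = 92.7000; S(2,2) = 58.5200
Terminal payoffs V(N, i) = max(S_T - K, 0):
  V(2,0) = 60.453658; V(2,1) = 6.310000; V(2,2) = 0.000000
Backward induction: V(k, i) = exp(-r*dt) * [p * V(k+1, i) + (1-p) * V(k+1, i+1)].
  V(1,0) = exp(-r*dt) * [p*60.453658 + (1-p)*6.310000] = 34.659700
  V(1,1) = exp(-r*dt) * [p*6.310000 + (1-p)*0.000000] = 3.341188
  V(0,0) = exp(-r*dt) * [p*34.659700 + (1-p)*3.341188] = 19.755251

Answer: Price = V(0,0) = 19.7553


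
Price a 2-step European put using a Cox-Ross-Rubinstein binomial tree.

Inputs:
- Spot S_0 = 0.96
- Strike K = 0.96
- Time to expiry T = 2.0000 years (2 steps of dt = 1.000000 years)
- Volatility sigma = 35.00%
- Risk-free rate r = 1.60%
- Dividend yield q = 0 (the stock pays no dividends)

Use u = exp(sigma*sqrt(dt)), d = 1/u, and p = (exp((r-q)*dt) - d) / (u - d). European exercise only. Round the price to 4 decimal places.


dt = T/N = 1.000000
u = exp(sigma*sqrt(dt)) = 1.419068; d = 1/u = 0.704688
p = (exp((r-q)*dt) - d) / (u - d) = 0.435960
Discount per step: exp(-r*dt) = 0.984127
Stock lattice S(k, i) with i counting down-moves:
  k=0: S(0,0) = 0.9600
  k=1: S(1,0) = 1.3623; S(1,1) = 0.6765
  k=2: S(2,0) = 1.9332; S(2,1) = 0.9600; S(2,2) = 0.4767
Terminal payoffs V(N, i) = max(K - S_T, 0):
  V(2,0) = 0.000000; V(2,1) = 0.000000; V(2,2) = 0.483278
Backward induction: V(k, i) = exp(-r*dt) * [p * V(k+1, i) + (1-p) * V(k+1, i+1)].
  V(1,0) = exp(-r*dt) * [p*0.000000 + (1-p)*0.000000] = 0.000000
  V(1,1) = exp(-r*dt) * [p*0.000000 + (1-p)*0.483278] = 0.268262
  V(0,0) = exp(-r*dt) * [p*0.000000 + (1-p)*0.268262] = 0.148909

Answer: Price = V(0,0) = 0.1489


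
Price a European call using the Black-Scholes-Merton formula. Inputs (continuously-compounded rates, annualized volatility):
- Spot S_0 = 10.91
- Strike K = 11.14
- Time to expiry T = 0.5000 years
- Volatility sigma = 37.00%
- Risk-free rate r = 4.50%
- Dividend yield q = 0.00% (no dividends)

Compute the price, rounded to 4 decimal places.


Answer: Price = 1.1435

Derivation:
d1 = (ln(S/K) + (r - q + 0.5*sigma^2) * T) / (sigma * sqrt(T)) = 0.13707385
d2 = d1 - sigma * sqrt(T) = -0.12455565
exp(-rT) = 0.97775124; exp(-qT) = 1.00000000
C = S_0 * exp(-qT) * N(d1) - K * exp(-rT) * N(d2)
N(d1) = 0.55451379; N(d2) = 0.45043767
C = 10.9100 * 1.00000000 * 0.55451379 - 11.1400 * 0.97775124 * 0.45043767 = 1.1435


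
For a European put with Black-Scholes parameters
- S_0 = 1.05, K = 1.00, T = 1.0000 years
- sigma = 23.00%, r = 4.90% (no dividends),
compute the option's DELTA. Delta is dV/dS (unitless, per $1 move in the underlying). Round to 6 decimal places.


d1 = 0.5401746268; d2 = 0.3101746268
phi(d1) = 0.3447854819; exp(-qT) = 1.0000000000; exp(-rT) = 0.9521811297
N(-d1) = 0.2945383046
Delta = -exp(-qT) * N(-d1) = -1.0000000000 * 0.2945383046 = -0.294538

Answer: Delta = -0.294538


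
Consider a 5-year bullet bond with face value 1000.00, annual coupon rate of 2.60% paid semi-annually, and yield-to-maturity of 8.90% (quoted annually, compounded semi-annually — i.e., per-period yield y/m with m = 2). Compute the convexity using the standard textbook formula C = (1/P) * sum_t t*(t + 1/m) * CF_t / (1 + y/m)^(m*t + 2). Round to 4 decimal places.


Answer: Convexity = 22.9939

Derivation:
Coupon per period c = face * coupon_rate / m = 13.000000
Periods per year m = 2; per-period yield y/m = 0.044500
Number of cashflows N = 10
Cashflows (t years, CF_t, discount factor 1/(1+y/m)^(m*t), PV):
  t = 0.5000: CF_t = 13.000000, DF = 0.957396, PV = 12.446146
  t = 1.0000: CF_t = 13.000000, DF = 0.916607, PV = 11.915889
  t = 1.5000: CF_t = 13.000000, DF = 0.877556, PV = 11.408223
  t = 2.0000: CF_t = 13.000000, DF = 0.840168, PV = 10.922186
  t = 2.5000: CF_t = 13.000000, DF = 0.804374, PV = 10.456856
  t = 3.0000: CF_t = 13.000000, DF = 0.770104, PV = 10.011351
  t = 3.5000: CF_t = 13.000000, DF = 0.737294, PV = 9.584826
  t = 4.0000: CF_t = 13.000000, DF = 0.705883, PV = 9.176473
  t = 4.5000: CF_t = 13.000000, DF = 0.675809, PV = 8.785518
  t = 5.0000: CF_t = 1013.000000, DF = 0.647017, PV = 655.428018
Price P = sum_t PV_t = 750.135487
Convexity numerator sum_t t*(t + 1/m) * CF_t / (1+y/m)^(m*t + 2):
  t = 0.5000: term = 5.704112
  t = 1.0000: term = 16.383279
  t = 1.5000: term = 31.370568
  t = 2.0000: term = 50.056755
  t = 2.5000: term = 71.886196
  t = 3.0000: term = 96.352968
  t = 3.5000: term = 122.997247
  t = 4.0000: term = 151.401931
  t = 4.5000: term = 181.189482
  t = 5.0000: term = 16521.170280
Convexity = (1/P) * sum = 17248.512818 / 750.135487 = 22.993863


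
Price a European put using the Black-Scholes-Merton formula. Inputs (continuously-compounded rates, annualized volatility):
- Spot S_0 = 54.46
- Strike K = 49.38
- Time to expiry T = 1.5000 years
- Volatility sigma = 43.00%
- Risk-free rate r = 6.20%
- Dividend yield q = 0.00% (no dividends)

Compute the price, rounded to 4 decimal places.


d1 = (ln(S/K) + (r - q + 0.5*sigma^2) * T) / (sigma * sqrt(T)) = 0.62584653
d2 = d1 - sigma * sqrt(T) = 0.09920624
exp(-rT) = 0.91119350; exp(-qT) = 1.00000000
P = K * exp(-rT) * N(-d2) - S_0 * exp(-qT) * N(-d1)
N(-d1) = 0.26570780; N(-d2) = 0.46048726
P = 49.3800 * 0.91119350 * 0.46048726 - 54.4600 * 1.00000000 * 0.26570780 = 6.2491

Answer: Price = 6.2491


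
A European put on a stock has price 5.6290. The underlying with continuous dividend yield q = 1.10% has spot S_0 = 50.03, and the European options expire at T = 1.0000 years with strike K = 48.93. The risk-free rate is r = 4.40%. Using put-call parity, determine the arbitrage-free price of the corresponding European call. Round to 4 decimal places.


Answer: Call price = 8.2879

Derivation:
Put-call parity: C - P = S_0 * exp(-qT) - K * exp(-rT).
S_0 * exp(-qT) = 50.0300 * 0.98906028 = 49.48268575
K * exp(-rT) = 48.9300 * 0.95695396 = 46.82375714
C = P + S*exp(-qT) - K*exp(-rT)
C = 5.6290 + 49.48268575 - 46.82375714 = 8.2879


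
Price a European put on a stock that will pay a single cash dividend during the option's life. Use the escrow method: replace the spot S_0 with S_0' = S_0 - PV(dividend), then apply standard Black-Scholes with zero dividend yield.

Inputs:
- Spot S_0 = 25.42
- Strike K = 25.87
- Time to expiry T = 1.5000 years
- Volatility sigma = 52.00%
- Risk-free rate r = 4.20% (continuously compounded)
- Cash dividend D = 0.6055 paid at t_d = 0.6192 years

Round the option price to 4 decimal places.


PV(D) = D * exp(-r * t_d) = 0.6055 * 0.97432885 = 0.58995612
S_0' = S_0 - PV(D) = 25.4200 - 0.58995612 = 24.83004388
d1 = (ln(S_0'/K) + (r + sigma^2/2)*T) / (sigma*sqrt(T)) = 0.35293123
d2 = d1 - sigma*sqrt(T) = -0.28393610
exp(-rT) = 0.93894347
N(-d1) = 0.36207000; N(-d2) = 0.61177033
P = K * exp(-rT) * N(-d2) - S_0' * N(-d1) = 25.8700 * 0.93894347 * 0.61177033 - 24.83004388 * 0.36207000 = 5.8700

Answer: Price = 5.8700


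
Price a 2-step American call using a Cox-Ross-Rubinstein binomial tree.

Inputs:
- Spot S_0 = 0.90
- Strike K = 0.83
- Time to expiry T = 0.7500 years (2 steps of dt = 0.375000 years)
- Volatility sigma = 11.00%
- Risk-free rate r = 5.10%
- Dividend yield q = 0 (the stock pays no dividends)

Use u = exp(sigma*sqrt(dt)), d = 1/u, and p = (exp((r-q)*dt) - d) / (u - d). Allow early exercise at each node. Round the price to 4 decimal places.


dt = T/N = 0.375000
u = exp(sigma*sqrt(dt)) = 1.069682; d = 1/u = 0.934858
p = (exp((r-q)*dt) - d) / (u - d) = 0.626383
Discount per step: exp(-r*dt) = 0.981057
Stock lattice S(k, i) with i counting down-moves:
  k=0: S(0,0) = 0.9000
  k=1: S(1,0) = 0.9627; S(1,1) = 0.8414
  k=2: S(2,0) = 1.0298; S(2,1) = 0.9000; S(2,2) = 0.7866
Terminal payoffs V(N, i) = max(S_T - K, 0):
  V(2,0) = 0.199797; V(2,1) = 0.070000; V(2,2) = 0.000000
Backward induction: V(k, i) = exp(-r*dt) * [p * V(k+1, i) + (1-p) * V(k+1, i+1)]; then take max(V_cont, immediate exercise) for American.
  V(1,0) = exp(-r*dt) * [p*0.199797 + (1-p)*0.070000] = 0.148436; exercise = 0.132713; V(1,0) = max -> 0.148436
  V(1,1) = exp(-r*dt) * [p*0.070000 + (1-p)*0.000000] = 0.043016; exercise = 0.011372; V(1,1) = max -> 0.043016
  V(0,0) = exp(-r*dt) * [p*0.148436 + (1-p)*0.043016] = 0.106984; exercise = 0.070000; V(0,0) = max -> 0.106984

Answer: Price = V(0,0) = 0.1070
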